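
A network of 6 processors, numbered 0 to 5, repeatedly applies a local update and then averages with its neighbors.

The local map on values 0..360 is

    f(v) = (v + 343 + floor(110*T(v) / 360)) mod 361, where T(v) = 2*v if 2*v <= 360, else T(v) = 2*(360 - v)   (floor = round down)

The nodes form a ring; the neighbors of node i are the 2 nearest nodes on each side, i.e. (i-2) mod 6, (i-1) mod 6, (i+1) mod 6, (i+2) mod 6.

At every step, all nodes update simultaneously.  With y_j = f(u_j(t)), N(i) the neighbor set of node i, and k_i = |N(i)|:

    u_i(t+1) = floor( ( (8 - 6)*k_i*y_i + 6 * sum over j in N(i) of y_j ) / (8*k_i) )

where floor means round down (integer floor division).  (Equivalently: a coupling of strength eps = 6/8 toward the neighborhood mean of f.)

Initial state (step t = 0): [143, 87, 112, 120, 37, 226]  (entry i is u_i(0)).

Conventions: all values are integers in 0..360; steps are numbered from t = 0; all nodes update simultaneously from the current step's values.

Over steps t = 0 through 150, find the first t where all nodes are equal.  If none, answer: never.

Answer: 4
Key observation: Synchronization is absorbing here: once all nodes are equal they stay equal, and step 4 is the first all-equal step.

Derivation:
t=0: [143, 87, 112, 120, 37, 226]  (not all equal)
t=1: [168, 187, 143, 158, 167, 175]  (not all equal)
t=2: [250, 249, 242, 246, 243, 255]  (not all equal)
t=3: [298, 298, 297, 297, 297, 298]  (not all equal)
t=4: [317, 317, 317, 317, 317, 317]  (all equal)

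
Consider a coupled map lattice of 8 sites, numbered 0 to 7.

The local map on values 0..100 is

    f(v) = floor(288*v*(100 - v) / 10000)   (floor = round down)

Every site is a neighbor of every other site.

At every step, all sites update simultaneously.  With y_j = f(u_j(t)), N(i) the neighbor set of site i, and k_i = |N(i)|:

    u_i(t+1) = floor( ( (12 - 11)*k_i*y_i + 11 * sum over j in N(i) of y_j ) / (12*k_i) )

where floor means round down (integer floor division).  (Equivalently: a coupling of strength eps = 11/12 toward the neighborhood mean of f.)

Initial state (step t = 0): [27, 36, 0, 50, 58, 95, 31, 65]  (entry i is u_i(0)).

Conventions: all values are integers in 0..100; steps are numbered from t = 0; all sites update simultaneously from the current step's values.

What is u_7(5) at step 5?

Simulating step by step:
t=0: [27, 36, 0, 50, 58, 95, 31, 65]
t=1: [50, 49, 52, 49, 49, 52, 49, 49]
t=2: [71, 71, 71, 71, 71, 71, 71, 71]
t=3: [59, 59, 59, 59, 59, 59, 59, 59]
t=4: [69, 69, 69, 69, 69, 69, 69, 69]
t=5: [61, 61, 61, 61, 61, 61, 61, 61]

Answer: u_7(5) = 61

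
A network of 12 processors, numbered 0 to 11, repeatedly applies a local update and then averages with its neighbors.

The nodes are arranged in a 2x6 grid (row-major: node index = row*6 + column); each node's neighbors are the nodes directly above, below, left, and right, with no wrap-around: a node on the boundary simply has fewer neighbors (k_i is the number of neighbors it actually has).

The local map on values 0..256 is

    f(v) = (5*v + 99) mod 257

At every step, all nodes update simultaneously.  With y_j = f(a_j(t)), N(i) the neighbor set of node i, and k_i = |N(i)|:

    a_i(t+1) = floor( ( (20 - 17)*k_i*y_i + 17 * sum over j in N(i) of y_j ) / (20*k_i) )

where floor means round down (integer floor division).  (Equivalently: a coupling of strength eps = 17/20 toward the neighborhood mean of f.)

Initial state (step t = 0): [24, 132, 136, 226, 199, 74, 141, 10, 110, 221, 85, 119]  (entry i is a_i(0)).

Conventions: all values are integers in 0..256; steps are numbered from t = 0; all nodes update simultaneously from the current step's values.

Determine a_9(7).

Answer: a_9(7) = 123

Derivation:
t=0: [24, 132, 136, 226, 199, 74, 141, 10, 110, 221, 85, 119]
t=1: [151, 143, 165, 100, 129, 136, 161, 139, 114, 124, 121, 121]
t=2: [87, 79, 103, 179, 114, 179, 65, 97, 131, 152, 205, 112]
t=3: [174, 89, 213, 130, 176, 160, 63, 192, 109, 171, 124, 157]
t=4: [109, 107, 132, 184, 192, 155, 120, 94, 118, 188, 173, 158]
t=5: [149, 139, 190, 118, 158, 78, 106, 144, 114, 176, 74, 143]
t=6: [69, 43, 103, 124, 193, 103, 68, 90, 101, 184, 136, 195]
t=7: [129, 99, 114, 139, 94, 49, 121, 98, 122, 123, 94, 52]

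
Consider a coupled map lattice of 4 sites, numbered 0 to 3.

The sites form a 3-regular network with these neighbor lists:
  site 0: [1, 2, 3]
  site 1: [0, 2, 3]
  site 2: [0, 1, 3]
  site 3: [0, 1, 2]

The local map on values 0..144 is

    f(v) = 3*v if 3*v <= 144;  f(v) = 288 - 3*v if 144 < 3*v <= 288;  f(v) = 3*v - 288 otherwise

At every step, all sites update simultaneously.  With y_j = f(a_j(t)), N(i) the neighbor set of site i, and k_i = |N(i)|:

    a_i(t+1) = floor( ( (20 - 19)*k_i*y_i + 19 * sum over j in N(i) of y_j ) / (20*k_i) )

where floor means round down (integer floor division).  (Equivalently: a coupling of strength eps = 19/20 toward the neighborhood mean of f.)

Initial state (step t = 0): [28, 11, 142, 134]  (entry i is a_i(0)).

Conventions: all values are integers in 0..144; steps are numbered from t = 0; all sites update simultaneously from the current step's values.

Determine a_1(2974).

Simulating step by step:
t=0: [28, 11, 142, 134]
t=1: [94, 108, 80, 86]
t=2: [36, 28, 25, 30]
t=3: [84, 90, 93, 89]
t=4: [17, 21, 24, 21]
t=5: [65, 62, 59, 62]
t=6: [104, 102, 99, 102]
t=7: [15, 17, 19, 17]
t=8: [52, 51, 49, 51]
t=9: [136, 135, 134, 135]
t=10: [116, 117, 117, 117]
t=11: [62, 62, 62, 62]
t=12: [102, 102, 102, 102]
t=13: [18, 18, 18, 18]
t=14: [54, 54, 54, 54]
t=15: [126, 126, 126, 126]
t=16: [90, 90, 90, 90]
t=17: [18, 18, 18, 18]

Answer: a_1(2974) = 54
Key observation: The state at step 13, [18, 18, 18, 18], reappears at step 17: the system is in a cycle of period 4 from step 13 on.  Therefore the state at step 2974 equals the state at step 13 + ((2974 - 13) mod 4) = 14, which is [54, 54, 54, 54].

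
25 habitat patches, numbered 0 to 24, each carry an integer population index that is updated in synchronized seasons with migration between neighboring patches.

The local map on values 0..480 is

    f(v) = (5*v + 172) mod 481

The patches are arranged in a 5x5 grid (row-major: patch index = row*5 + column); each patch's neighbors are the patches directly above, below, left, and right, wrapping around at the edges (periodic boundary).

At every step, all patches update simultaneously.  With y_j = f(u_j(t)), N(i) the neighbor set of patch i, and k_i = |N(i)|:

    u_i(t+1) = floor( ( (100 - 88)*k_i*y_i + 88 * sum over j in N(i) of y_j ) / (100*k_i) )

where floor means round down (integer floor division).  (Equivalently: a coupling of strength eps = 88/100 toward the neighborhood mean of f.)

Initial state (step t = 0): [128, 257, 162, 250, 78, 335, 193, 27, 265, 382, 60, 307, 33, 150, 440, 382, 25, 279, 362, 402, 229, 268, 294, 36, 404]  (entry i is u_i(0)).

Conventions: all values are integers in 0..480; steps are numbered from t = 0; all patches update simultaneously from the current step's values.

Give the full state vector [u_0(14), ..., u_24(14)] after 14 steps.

Answer: [154, 179, 203, 314, 289, 263, 121, 255, 315, 181, 157, 290, 238, 210, 329, 275, 172, 222, 278, 160, 147, 192, 268, 283, 249]

Derivation:
t=0: [128, 257, 162, 250, 78, 335, 193, 27, 265, 382, 60, 307, 33, 150, 440, 382, 25, 279, 362, 402, 229, 268, 294, 36, 404]
t=1: [227, 132, 218, 166, 277, 298, 238, 165, 307, 236, 336, 313, 290, 250, 346, 323, 170, 210, 265, 236, 224, 198, 148, 258, 262]
t=2: [264, 316, 224, 158, 192, 365, 245, 255, 235, 279, 338, 265, 252, 265, 417, 302, 248, 190, 254, 243, 243, 281, 223, 126, 192]
t=3: [220, 245, 179, 265, 95, 234, 149, 356, 86, 226, 204, 396, 116, 373, 264, 406, 183, 398, 268, 319, 181, 348, 246, 253, 315]
t=4: [278, 342, 223, 197, 241, 335, 287, 208, 132, 198, 233, 261, 166, 125, 227, 208, 281, 227, 261, 192, 313, 301, 335, 247, 274]
t=5: [355, 237, 322, 361, 184, 237, 267, 223, 253, 357, 272, 160, 212, 207, 274, 244, 205, 176, 284, 180, 189, 307, 345, 214, 303]
t=6: [239, 199, 310, 275, 93, 93, 255, 291, 201, 245, 216, 145, 179, 247, 116, 181, 202, 254, 177, 216, 230, 304, 268, 231, 177]
t=7: [241, 230, 157, 235, 247, 268, 211, 154, 282, 227, 245, 186, 348, 204, 353, 269, 303, 165, 359, 161, 233, 217, 310, 123, 269]
t=8: [324, 362, 383, 346, 321, 329, 258, 352, 329, 187, 117, 327, 246, 173, 227, 244, 148, 231, 134, 46, 233, 312, 278, 208, 259]
t=9: [292, 187, 161, 301, 255, 218, 179, 220, 196, 331, 365, 300, 231, 343, 238, 378, 370, 341, 283, 303, 285, 250, 249, 241, 302]
t=10: [155, 186, 253, 165, 230, 201, 229, 185, 324, 242, 243, 168, 355, 295, 299, 141, 289, 285, 355, 231, 244, 242, 345, 285, 208]
t=11: [307, 394, 225, 298, 300, 392, 161, 280, 216, 302, 245, 220, 122, 160, 337, 354, 245, 166, 195, 240, 388, 313, 319, 186, 317]
t=12: [217, 225, 236, 244, 255, 234, 192, 222, 166, 279, 261, 298, 143, 263, 290, 325, 197, 278, 154, 254, 218, 291, 216, 246, 250]
t=13: [259, 268, 349, 243, 288, 182, 296, 259, 206, 147, 253, 203, 203, 244, 171, 264, 216, 311, 293, 377, 320, 268, 284, 413, 324]
t=14: [154, 179, 203, 314, 289, 263, 121, 255, 315, 181, 157, 290, 238, 210, 329, 275, 172, 222, 278, 160, 147, 192, 268, 283, 249]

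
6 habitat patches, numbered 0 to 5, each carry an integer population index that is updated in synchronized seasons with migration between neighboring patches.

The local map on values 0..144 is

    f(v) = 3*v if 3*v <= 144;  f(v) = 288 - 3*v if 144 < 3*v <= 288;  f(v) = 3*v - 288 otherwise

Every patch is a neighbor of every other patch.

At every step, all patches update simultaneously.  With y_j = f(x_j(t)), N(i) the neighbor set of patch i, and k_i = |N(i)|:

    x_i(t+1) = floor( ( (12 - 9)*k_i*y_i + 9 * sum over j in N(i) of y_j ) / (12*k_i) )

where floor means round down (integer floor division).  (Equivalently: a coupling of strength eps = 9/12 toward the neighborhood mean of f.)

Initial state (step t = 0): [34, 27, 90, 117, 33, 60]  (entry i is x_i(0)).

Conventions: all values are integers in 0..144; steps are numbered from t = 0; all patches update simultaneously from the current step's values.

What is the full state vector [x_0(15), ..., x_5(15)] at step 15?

Answer: [59, 59, 58, 58, 59, 59]

Derivation:
t=0: [34, 27, 90, 117, 33, 60]
t=1: [80, 78, 72, 76, 80, 81]
t=2: [53, 54, 56, 55, 53, 53]
t=3: [126, 126, 125, 125, 126, 126]
t=4: [89, 89, 88, 88, 89, 89]
t=5: [21, 21, 22, 22, 21, 21]
t=6: [63, 63, 64, 64, 63, 63]
t=7: [98, 98, 97, 97, 98, 98]
t=8: [5, 5, 4, 4, 5, 5]
t=9: [14, 14, 13, 13, 14, 14]
t=10: [41, 41, 40, 40, 41, 41]
t=11: [122, 122, 121, 121, 122, 122]
t=12: [77, 77, 76, 76, 77, 77]
t=13: [57, 57, 58, 58, 57, 57]
t=14: [116, 116, 115, 115, 116, 116]
t=15: [59, 59, 58, 58, 59, 59]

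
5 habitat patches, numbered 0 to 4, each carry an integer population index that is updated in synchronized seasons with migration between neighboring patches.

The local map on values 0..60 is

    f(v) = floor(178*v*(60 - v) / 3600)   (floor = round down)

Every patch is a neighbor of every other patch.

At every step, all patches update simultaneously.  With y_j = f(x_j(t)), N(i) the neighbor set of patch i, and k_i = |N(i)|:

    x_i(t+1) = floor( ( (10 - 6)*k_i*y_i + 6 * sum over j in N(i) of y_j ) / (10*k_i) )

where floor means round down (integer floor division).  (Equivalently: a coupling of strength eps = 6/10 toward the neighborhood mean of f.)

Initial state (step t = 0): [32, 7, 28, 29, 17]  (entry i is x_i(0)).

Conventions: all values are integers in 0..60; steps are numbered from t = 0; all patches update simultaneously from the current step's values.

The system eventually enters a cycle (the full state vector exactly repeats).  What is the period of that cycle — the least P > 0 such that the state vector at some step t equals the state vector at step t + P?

Simulating step by step:
t=0: [32, 7, 28, 29, 17]
t=1: [38, 32, 38, 38, 36]
t=2: [41, 42, 41, 41, 41]
t=3: [37, 37, 37, 37, 37]
t=4: [42, 42, 42, 42, 42]
t=5: [37, 37, 37, 37, 37]

Answer: 2
Key observation: The state at step 3, [37, 37, 37, 37, 37], reappears at step 5 — and no state repeats earlier — so the cycle the system enters has period 2.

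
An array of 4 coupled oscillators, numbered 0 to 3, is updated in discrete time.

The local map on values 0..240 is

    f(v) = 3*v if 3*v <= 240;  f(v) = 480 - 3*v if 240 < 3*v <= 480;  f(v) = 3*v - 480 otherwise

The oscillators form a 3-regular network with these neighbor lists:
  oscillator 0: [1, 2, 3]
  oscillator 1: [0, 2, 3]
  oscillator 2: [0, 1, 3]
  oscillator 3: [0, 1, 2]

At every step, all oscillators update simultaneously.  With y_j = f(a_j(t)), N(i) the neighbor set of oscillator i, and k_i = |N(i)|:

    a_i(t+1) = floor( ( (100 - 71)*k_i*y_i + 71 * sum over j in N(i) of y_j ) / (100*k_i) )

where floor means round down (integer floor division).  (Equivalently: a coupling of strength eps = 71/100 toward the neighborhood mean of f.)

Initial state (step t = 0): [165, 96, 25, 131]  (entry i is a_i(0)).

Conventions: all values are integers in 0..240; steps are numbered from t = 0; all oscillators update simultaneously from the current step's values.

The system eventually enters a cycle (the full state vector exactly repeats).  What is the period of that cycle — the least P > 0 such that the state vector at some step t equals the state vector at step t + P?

Answer: 4
Key observation: The state at step 4, [84, 84, 84, 84], reappears at step 8 — and no state repeats earlier — so the cycle the system enters has period 4.

Derivation:
t=0: [165, 96, 25, 131]
t=1: [88, 97, 91, 91]
t=2: [205, 203, 204, 204]
t=3: [132, 131, 132, 132]
t=4: [84, 84, 84, 84]
t=5: [228, 228, 228, 228]
t=6: [204, 204, 204, 204]
t=7: [132, 132, 132, 132]
t=8: [84, 84, 84, 84]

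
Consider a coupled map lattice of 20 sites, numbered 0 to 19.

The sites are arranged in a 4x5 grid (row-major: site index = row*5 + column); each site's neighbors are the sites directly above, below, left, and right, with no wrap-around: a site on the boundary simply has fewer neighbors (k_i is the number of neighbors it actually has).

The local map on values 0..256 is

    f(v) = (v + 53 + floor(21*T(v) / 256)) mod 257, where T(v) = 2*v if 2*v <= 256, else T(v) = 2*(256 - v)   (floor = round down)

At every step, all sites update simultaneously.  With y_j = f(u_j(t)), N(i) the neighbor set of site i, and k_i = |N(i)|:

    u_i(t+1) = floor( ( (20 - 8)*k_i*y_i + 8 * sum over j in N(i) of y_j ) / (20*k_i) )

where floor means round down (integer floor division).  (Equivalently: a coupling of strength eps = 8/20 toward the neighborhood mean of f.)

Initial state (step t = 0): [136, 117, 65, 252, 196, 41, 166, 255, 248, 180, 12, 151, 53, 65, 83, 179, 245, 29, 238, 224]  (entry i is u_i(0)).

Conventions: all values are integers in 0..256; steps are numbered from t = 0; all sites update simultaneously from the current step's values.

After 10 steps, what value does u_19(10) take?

Simulating step by step:
t=0: [136, 117, 65, 252, 196, 41, 166, 255, 248, 180, 12, 151, 53, 65, 83, 179, 245, 29, 238, 224]
t=1: [182, 189, 115, 52, 59, 127, 195, 82, 74, 173, 114, 178, 117, 111, 142, 168, 98, 77, 53, 52]
t=2: [238, 209, 180, 127, 143, 177, 84, 140, 151, 206, 201, 200, 184, 174, 199, 211, 182, 147, 126, 133]
t=3: [72, 64, 203, 210, 170, 170, 137, 213, 198, 64, 38, 68, 216, 211, 63, 59, 179, 222, 207, 164]
t=4: [154, 123, 25, 40, 170, 201, 176, 33, 18, 125, 123, 136, 29, 24, 125, 140, 183, 50, 42, 166]
t=5: [174, 190, 100, 111, 201, 91, 195, 102, 90, 186, 174, 201, 100, 93, 186, 215, 219, 124, 117, 199]
t=6: [226, 206, 182, 153, 90, 158, 59, 152, 170, 205, 168, 46, 154, 173, 205, 62, 41, 168, 161, 90]
t=7: [63, 58, 208, 218, 140, 187, 129, 216, 211, 59, 202, 131, 214, 213, 59, 142, 122, 214, 221, 141]
t=8: [149, 117, 27, 43, 155, 195, 180, 35, 25, 118, 92, 164, 35, 26, 119, 168, 174, 40, 45, 155]
t=9: [169, 186, 101, 113, 193, 83, 198, 106, 96, 180, 158, 213, 106, 96, 180, 221, 219, 117, 117, 193]
t=10: [221, 204, 183, 189, 239, 151, 60, 156, 175, 235, 161, 52, 160, 175, 235, 62, 42, 164, 194, 240]

Answer: u_19(10) = 240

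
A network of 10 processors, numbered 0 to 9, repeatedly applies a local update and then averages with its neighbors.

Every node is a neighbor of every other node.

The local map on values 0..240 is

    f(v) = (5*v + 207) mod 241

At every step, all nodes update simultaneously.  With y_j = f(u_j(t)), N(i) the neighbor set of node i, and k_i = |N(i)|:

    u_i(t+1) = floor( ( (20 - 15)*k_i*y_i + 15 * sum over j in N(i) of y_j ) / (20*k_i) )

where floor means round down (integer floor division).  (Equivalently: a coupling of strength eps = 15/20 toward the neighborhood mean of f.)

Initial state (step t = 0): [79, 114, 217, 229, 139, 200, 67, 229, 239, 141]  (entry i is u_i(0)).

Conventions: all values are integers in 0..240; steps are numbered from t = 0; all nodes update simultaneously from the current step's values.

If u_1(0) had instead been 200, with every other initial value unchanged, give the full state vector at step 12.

Answer: [125, 150, 119, 125, 146, 150, 119, 125, 147, 146]
Key observation: This trace re-runs the system from the modified initial state.

Derivation:
t=0: [79, 200, 217, 229, 139, 200, 67, 229, 239, 141]
t=1: [114, 94, 108, 118, 124, 94, 104, 118, 127, 125]
t=2: [88, 111, 83, 91, 96, 111, 80, 91, 99, 97]
t=3: [152, 131, 148, 155, 159, 131, 146, 155, 161, 160]
t=4: [74, 96, 111, 76, 80, 96, 109, 76, 81, 80]
t=5: [112, 131, 103, 114, 117, 131, 101, 114, 118, 117]
t=6: [100, 115, 132, 101, 104, 115, 131, 101, 105, 104]
t=7: [129, 101, 115, 130, 92, 101, 115, 130, 93, 92]
t=8: [149, 166, 137, 150, 158, 166, 137, 150, 159, 158]
t=9: [145, 119, 135, 146, 112, 119, 135, 146, 113, 112]
t=10: [139, 117, 130, 139, 111, 117, 130, 139, 112, 111]
t=11: [118, 100, 111, 118, 95, 100, 111, 118, 96, 95]
t=12: [125, 150, 119, 125, 146, 150, 119, 125, 147, 146]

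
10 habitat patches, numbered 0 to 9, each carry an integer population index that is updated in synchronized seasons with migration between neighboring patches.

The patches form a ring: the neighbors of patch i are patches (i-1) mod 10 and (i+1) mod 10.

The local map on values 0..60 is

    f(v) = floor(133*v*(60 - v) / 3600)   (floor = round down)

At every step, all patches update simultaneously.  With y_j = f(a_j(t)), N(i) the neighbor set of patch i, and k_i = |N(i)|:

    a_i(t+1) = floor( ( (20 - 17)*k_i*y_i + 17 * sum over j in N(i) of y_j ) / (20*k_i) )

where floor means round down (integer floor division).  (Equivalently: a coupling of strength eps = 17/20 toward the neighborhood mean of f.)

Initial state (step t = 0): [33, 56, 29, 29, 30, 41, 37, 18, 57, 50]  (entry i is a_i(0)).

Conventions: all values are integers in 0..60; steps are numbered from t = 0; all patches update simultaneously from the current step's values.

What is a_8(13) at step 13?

Answer: a_8(13) = 32

Derivation:
t=0: [33, 56, 29, 29, 30, 41, 37, 18, 57, 50]
t=1: [15, 28, 22, 33, 30, 31, 28, 19, 20, 18]
t=2: [29, 27, 32, 31, 32, 33, 30, 30, 27, 26]
t=3: [32, 32, 32, 33, 32, 32, 32, 32, 32, 32]
t=4: [33, 33, 32, 32, 32, 33, 33, 33, 33, 33]
t=5: [32, 32, 32, 33, 32, 32, 32, 32, 32, 32]
t=6: [33, 33, 32, 32, 32, 33, 33, 33, 33, 33]
t=7: [32, 32, 32, 33, 32, 32, 32, 32, 32, 32]
t=8: [33, 33, 32, 32, 32, 33, 33, 33, 33, 33]
t=9: [32, 32, 32, 33, 32, 32, 32, 32, 32, 32]
t=10: [33, 33, 32, 32, 32, 33, 33, 33, 33, 33]
t=11: [32, 32, 32, 33, 32, 32, 32, 32, 32, 32]
t=12: [33, 33, 32, 32, 32, 33, 33, 33, 33, 33]
t=13: [32, 32, 32, 33, 32, 32, 32, 32, 32, 32]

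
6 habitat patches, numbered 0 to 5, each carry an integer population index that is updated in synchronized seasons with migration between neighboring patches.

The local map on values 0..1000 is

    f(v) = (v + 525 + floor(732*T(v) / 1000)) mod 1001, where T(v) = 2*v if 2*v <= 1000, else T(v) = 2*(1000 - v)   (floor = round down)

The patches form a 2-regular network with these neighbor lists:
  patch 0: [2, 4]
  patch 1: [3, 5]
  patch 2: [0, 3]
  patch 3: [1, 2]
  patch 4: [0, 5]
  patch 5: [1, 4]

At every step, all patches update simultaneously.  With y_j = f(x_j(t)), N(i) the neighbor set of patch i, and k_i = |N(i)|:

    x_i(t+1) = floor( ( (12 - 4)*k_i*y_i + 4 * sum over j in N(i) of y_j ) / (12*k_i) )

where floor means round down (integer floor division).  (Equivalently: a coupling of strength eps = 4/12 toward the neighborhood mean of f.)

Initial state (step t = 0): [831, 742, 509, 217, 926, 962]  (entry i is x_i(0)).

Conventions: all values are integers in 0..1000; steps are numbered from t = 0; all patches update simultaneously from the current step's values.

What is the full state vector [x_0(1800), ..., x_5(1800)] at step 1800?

Answer: [675, 675, 675, 675, 675, 675]
Key observation: The state at step 9, [674, 674, 674, 674, 674, 674], reappears at step 11: the system is in a cycle of period 2 from step 9 on.  Therefore the state at step 1800 equals the state at step 9 + ((1800 - 9) mod 2) = 10, which is [675, 675, 675, 675, 675, 675].

Derivation:
t=0: [831, 742, 509, 217, 926, 962]
t=1: [619, 528, 610, 271, 562, 560]
t=2: [705, 648, 617, 368, 722, 730]
t=3: [665, 637, 649, 518, 652, 655]
t=4: [681, 699, 695, 727, 683, 685]
t=5: [670, 662, 663, 654, 671, 669]
t=6: [677, 680, 680, 682, 676, 677]
t=7: [673, 672, 672, 671, 673, 673]
t=8: [675, 675, 675, 676, 675, 675]
t=9: [674, 674, 674, 674, 674, 674]
t=10: [675, 675, 675, 675, 675, 675]
t=11: [674, 674, 674, 674, 674, 674]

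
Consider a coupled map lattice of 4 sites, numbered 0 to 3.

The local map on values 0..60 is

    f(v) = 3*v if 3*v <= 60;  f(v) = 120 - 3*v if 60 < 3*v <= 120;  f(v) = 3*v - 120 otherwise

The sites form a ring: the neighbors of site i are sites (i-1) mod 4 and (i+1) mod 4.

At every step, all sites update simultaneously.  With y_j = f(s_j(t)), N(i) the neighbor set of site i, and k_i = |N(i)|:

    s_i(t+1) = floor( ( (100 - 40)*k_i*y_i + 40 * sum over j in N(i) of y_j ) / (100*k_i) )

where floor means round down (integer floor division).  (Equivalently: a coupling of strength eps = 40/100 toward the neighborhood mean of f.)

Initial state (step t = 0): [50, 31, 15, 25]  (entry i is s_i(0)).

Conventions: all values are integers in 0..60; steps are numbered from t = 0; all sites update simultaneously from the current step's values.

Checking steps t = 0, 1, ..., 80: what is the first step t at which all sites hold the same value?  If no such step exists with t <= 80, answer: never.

Answer: 25
Key observation: Synchronization is absorbing here: once all sites are equal they stay equal, and step 25 is the first all-equal step.

Derivation:
t=0: [50, 31, 15, 25]  (not all equal)
t=1: [32, 31, 41, 42]  (not all equal)
t=2: [21, 21, 8, 9]  (not all equal)
t=3: [51, 50, 31, 32]  (not all equal)
t=4: [30, 30, 27, 26]  (not all equal)
t=5: [32, 31, 37, 39]  (not all equal)
t=6: [20, 22, 11, 8]  (not all equal)
t=7: [51, 51, 35, 33]  (not all equal)
t=8: [30, 29, 19, 22]  (not all equal)
t=9: [35, 37, 51, 49]  (not all equal)
t=10: [16, 15, 27, 25]  (not all equal)
t=11: [46, 44, 41, 44]  (not all equal)
t=12: [15, 11, 6, 11]  (not all equal)
t=13: [40, 32, 24, 32]  (not all equal)
t=14: [9, 24, 38, 24]  (not all equal)
t=15: [35, 35, 22, 35]  (not all equal)
t=16: [15, 22, 38, 22]  (not all equal)
t=17: [48, 42, 25, 42]  (not all equal)
t=18: [16, 17, 29, 17]  (not all equal)
t=19: [49, 46, 40, 46]  (not all equal)
t=20: [23, 16, 7, 16]  (not all equal)
t=21: [49, 43, 31, 43]  (not all equal)
t=22: [19, 16, 19, 16]  (not all equal)
t=23: [53, 51, 53, 51]  (not all equal)
t=24: [36, 35, 36, 35]  (not all equal)
t=25: [13, 13, 13, 13]  (all equal)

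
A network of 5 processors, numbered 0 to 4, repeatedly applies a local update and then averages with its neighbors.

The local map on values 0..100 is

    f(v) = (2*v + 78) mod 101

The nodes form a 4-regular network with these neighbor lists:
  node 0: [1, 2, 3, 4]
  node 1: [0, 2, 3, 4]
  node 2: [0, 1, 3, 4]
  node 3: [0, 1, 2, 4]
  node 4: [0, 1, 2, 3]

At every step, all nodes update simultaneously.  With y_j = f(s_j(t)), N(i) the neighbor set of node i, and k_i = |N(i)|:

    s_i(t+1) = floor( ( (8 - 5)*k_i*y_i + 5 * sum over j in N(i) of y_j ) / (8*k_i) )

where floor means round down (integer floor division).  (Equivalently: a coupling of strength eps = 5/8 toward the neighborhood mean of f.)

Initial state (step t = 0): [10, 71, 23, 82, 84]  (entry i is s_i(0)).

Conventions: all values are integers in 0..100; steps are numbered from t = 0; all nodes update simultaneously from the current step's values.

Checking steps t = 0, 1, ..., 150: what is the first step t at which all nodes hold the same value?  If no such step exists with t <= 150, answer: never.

Answer: 5
Key observation: Synchronization is absorbing here: once all nodes are equal they stay equal, and step 5 is the first all-equal step.

Derivation:
t=0: [10, 71, 23, 82, 84]  (not all equal)
t=1: [56, 38, 39, 43, 44]  (not all equal)
t=2: [70, 62, 62, 64, 65]  (not all equal)
t=3: [7, 4, 4, 4, 5]  (not all equal)
t=4: [88, 87, 87, 87, 87]  (not all equal)
t=5: [50, 50, 50, 50, 50]  (all equal)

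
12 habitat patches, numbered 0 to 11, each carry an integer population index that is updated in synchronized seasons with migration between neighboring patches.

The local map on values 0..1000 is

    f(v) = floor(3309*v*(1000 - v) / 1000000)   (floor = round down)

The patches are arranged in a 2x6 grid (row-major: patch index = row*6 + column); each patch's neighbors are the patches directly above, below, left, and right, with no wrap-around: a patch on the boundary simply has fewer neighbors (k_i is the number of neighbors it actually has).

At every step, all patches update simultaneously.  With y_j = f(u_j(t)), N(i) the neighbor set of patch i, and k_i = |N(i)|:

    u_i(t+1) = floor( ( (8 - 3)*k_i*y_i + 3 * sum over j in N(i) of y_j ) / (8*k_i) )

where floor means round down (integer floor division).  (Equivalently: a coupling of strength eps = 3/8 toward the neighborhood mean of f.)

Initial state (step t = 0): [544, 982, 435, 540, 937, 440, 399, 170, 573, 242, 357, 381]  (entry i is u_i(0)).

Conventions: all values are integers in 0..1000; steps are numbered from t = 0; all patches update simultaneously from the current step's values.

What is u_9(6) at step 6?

Answer: u_9(6) = 714

Derivation:
t=0: [544, 982, 435, 540, 937, 440, 399, 170, 573, 242, 357, 381]
t=1: [672, 298, 719, 714, 421, 692, 736, 498, 741, 677, 672, 782]
t=2: [705, 710, 667, 696, 767, 697, 693, 763, 674, 706, 717, 621]
t=3: [689, 678, 722, 688, 628, 692, 680, 637, 706, 691, 676, 742]
t=4: [713, 718, 679, 711, 750, 704, 726, 744, 695, 706, 716, 663]
t=5: [671, 671, 706, 677, 642, 685, 656, 647, 692, 685, 675, 717]
t=6: [733, 727, 698, 721, 745, 713, 744, 744, 709, 714, 721, 689]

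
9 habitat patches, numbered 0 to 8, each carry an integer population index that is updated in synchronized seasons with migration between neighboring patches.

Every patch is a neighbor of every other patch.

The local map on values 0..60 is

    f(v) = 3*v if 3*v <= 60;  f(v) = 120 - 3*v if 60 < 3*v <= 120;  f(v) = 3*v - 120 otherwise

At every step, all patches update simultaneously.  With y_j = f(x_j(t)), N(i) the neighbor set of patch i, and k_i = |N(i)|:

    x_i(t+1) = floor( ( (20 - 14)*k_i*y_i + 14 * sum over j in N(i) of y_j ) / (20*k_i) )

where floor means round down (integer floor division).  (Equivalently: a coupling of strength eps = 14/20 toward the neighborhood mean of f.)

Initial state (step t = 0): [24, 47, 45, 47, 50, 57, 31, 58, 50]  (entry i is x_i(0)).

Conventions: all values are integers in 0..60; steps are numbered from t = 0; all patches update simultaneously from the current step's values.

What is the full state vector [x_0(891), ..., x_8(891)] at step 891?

Answer: [14, 13, 14, 13, 14, 14, 13, 14, 14]
Key observation: The state at step 5, [2, 1, 2, 1, 2, 2, 1, 2, 2], reappears at step 9: the system is in a cycle of period 4 from step 5 on.  Therefore the state at step 891 equals the state at step 5 + ((891 - 5) mod 4) = 7, which is [14, 13, 14, 13, 14, 14, 13, 14, 14].

Derivation:
t=0: [24, 47, 45, 47, 50, 57, 31, 58, 50]
t=1: [36, 30, 29, 30, 32, 36, 31, 37, 32]
t=2: [20, 23, 24, 23, 22, 20, 23, 19, 22]
t=3: [55, 53, 52, 53, 54, 55, 53, 54, 54]
t=4: [41, 40, 39, 40, 41, 41, 40, 41, 41]
t=5: [2, 1, 2, 1, 2, 2, 1, 2, 2]
t=6: [5, 4, 5, 4, 5, 5, 4, 5, 5]
t=7: [14, 13, 14, 13, 14, 14, 13, 14, 14]
t=8: [41, 40, 41, 40, 41, 41, 40, 41, 41]
t=9: [2, 1, 2, 1, 2, 2, 1, 2, 2]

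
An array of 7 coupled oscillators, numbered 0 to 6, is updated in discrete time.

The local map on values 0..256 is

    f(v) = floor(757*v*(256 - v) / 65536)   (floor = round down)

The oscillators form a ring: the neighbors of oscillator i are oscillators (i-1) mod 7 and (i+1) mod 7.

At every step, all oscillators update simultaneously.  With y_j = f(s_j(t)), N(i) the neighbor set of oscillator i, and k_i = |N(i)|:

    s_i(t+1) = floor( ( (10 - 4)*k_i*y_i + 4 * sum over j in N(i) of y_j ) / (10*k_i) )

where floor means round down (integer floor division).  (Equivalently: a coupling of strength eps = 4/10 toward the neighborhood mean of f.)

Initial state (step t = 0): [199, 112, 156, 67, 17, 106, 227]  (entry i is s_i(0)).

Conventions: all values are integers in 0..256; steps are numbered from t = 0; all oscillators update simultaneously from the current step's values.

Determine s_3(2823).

Answer: s_3(2823) = 163
Key observation: The state at step 10, [175, 175, 175, 175, 175, 175, 175], reappears at step 12: the system is in a cycle of period 2 from step 10 on.  Therefore the state at step 2823 equals the state at step 10 + ((2823 - 10) mod 2) = 11, which is [163, 163, 163, 163, 163, 163, 163].

Derivation:
t=0: [199, 112, 156, 67, 17, 106, 227]
t=1: [131, 173, 174, 132, 93, 134, 108]
t=2: [183, 169, 169, 181, 180, 184, 185]
t=3: [156, 166, 166, 159, 156, 153, 152]
t=4: [178, 173, 173, 177, 180, 181, 181]
t=5: [160, 164, 164, 161, 158, 156, 156]
t=6: [177, 174, 174, 176, 178, 179, 179]
t=7: [161, 163, 163, 162, 160, 159, 159]
t=8: [176, 175, 175, 175, 176, 177, 177]
t=9: [162, 162, 163, 162, 162, 161, 161]
t=10: [175, 175, 175, 175, 175, 175, 175]
t=11: [163, 163, 163, 163, 163, 163, 163]
t=12: [175, 175, 175, 175, 175, 175, 175]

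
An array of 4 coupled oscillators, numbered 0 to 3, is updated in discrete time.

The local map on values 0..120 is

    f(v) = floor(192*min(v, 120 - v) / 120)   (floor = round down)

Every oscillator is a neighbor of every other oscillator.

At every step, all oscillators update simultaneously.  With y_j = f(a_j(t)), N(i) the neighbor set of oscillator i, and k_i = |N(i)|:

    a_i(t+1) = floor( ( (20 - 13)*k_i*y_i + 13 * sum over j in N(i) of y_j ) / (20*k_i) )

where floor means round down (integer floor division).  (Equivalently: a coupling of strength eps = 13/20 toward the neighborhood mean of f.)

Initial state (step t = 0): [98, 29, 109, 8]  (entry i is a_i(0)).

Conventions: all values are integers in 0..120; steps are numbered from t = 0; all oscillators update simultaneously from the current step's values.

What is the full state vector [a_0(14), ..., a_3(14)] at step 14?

Simulating step by step:
t=0: [98, 29, 109, 8]
t=1: [28, 29, 26, 25]
t=2: [42, 43, 42, 42]
t=3: [67, 67, 67, 67]
t=4: [84, 84, 84, 84]
t=5: [57, 57, 57, 57]
t=6: [91, 91, 91, 91]
t=7: [46, 46, 46, 46]
t=8: [73, 73, 73, 73]
t=9: [75, 75, 75, 75]
t=10: [72, 72, 72, 72]
t=11: [76, 76, 76, 76]
t=12: [70, 70, 70, 70]
t=13: [80, 80, 80, 80]
t=14: [64, 64, 64, 64]

Answer: [64, 64, 64, 64]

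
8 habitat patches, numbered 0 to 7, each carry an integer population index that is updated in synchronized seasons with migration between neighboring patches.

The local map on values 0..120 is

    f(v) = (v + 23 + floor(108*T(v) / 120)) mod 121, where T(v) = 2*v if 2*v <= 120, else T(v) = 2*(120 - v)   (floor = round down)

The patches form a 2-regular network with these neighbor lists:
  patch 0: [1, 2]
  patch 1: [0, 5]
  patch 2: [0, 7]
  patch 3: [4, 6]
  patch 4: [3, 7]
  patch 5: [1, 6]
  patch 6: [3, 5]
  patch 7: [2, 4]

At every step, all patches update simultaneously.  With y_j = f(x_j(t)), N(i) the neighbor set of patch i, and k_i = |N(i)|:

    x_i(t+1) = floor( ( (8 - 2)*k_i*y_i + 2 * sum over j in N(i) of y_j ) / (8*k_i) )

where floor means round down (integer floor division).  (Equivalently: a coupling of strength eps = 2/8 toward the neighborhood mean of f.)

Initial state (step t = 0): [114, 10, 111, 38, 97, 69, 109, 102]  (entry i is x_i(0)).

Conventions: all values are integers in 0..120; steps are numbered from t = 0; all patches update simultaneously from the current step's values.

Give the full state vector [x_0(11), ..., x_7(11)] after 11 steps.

Answer: [90, 38, 79, 102, 79, 30, 63, 103]

Derivation:
t=0: [114, 10, 111, 38, 97, 69, 109, 102]
t=1: [29, 49, 29, 14, 35, 56, 31, 35]
t=2: [95, 49, 91, 60, 7, 62, 96, 13]
t=3: [42, 43, 46, 62, 47, 61, 48, 55]
t=4: [20, 27, 31, 59, 40, 59, 44, 49]
t=5: [85, 91, 96, 55, 23, 65, 35, 44]
t=6: [48, 48, 40, 52, 75, 55, 15, 34]
t=7: [33, 38, 29, 50, 64, 54, 61, 97]
t=8: [100, 27, 97, 48, 59, 49, 63, 51]
t=9: [45, 83, 40, 43, 60, 49, 59, 46]
t=10: [29, 46, 17, 33, 59, 44, 57, 33]
t=11: [90, 38, 79, 102, 79, 30, 63, 103]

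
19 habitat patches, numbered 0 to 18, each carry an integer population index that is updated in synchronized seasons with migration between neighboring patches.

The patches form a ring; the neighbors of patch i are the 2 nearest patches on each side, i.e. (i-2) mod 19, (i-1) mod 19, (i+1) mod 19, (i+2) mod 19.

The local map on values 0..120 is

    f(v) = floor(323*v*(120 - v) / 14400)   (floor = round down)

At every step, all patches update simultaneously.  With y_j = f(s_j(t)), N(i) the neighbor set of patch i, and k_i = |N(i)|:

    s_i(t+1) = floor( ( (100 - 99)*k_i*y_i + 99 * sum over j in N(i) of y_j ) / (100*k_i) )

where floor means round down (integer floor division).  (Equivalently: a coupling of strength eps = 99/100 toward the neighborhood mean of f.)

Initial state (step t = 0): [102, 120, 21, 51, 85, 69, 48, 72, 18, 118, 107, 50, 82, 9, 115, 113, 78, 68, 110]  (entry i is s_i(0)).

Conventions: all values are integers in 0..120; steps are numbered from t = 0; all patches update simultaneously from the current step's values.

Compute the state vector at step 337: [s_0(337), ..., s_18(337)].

Answer: [75, 75, 75, 75, 75, 75, 75, 75, 75, 75, 75, 75, 75, 75, 75, 75, 75, 75, 75]
Key observation: The state at step 6, [75, 75, 75, 75, 75, 75, 75, 75, 75, 75, 75, 75, 75, 75, 75, 75, 75, 75, 75], reappears at step 7: the system is in a cycle of period 1 from step 6 on.  Therefore the state at step 337 equals the state at step 6 + ((337 - 6) mod 1) = 6, which is [75, 75, 75, 75, 75, 75, 75, 75, 75, 75, 75, 75, 75, 75, 75, 75, 75, 75, 75].

Derivation:
t=0: [102, 120, 21, 51, 85, 69, 48, 72, 18, 118, 107, 50, 82, 9, 115, 113, 78, 68, 110]
t=1: [37, 46, 46, 47, 69, 74, 65, 50, 47, 56, 48, 32, 36, 43, 44, 46, 33, 39, 48]
t=2: [74, 74, 74, 76, 77, 77, 77, 78, 78, 73, 71, 74, 72, 70, 70, 70, 74, 71, 69]
t=3: [76, 76, 75, 75, 74, 74, 73, 74, 75, 75, 75, 77, 77, 77, 77, 77, 77, 77, 76]
t=4: [74, 75, 75, 75, 75, 75, 75, 75, 75, 75, 74, 74, 74, 74, 74, 74, 74, 74, 74]
t=5: [75, 75, 75, 75, 75, 75, 75, 75, 75, 75, 75, 75, 76, 76, 76, 76, 76, 76, 75]
t=6: [75, 75, 75, 75, 75, 75, 75, 75, 75, 75, 75, 75, 75, 75, 75, 75, 75, 75, 75]
t=7: [75, 75, 75, 75, 75, 75, 75, 75, 75, 75, 75, 75, 75, 75, 75, 75, 75, 75, 75]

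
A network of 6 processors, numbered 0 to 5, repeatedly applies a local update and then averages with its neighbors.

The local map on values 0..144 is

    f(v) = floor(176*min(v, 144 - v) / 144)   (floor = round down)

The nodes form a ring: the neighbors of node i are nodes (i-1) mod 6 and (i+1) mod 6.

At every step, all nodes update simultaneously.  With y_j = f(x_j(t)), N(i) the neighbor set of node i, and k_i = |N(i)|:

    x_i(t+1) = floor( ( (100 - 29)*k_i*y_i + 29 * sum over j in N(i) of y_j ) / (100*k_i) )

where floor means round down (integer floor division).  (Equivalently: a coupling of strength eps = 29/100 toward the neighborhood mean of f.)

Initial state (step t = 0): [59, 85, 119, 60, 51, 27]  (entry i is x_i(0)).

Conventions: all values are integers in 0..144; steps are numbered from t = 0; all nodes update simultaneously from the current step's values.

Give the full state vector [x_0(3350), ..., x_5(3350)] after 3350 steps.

Simulating step by step:
t=0: [59, 85, 119, 60, 51, 27]
t=1: [66, 65, 42, 65, 59, 42]
t=2: [75, 75, 59, 73, 69, 58]
t=3: [81, 82, 75, 83, 82, 74]
t=4: [77, 76, 81, 75, 76, 82]
t=5: [80, 81, 78, 82, 81, 77]
t=6: [78, 77, 78, 76, 77, 79]
t=7: [80, 80, 80, 82, 81, 79]
t=8: [78, 78, 77, 75, 77, 78]
t=9: [80, 80, 81, 83, 81, 80]
t=10: [78, 77, 76, 74, 76, 77]
t=11: [80, 81, 83, 84, 83, 81]
t=12: [77, 76, 74, 73, 74, 76]
t=13: [81, 83, 84, 85, 84, 83]
t=14: [76, 74, 73, 72, 73, 74]
t=15: [83, 84, 86, 87, 86, 84]
t=16: [73, 72, 70, 69, 70, 72]
t=17: [86, 87, 85, 84, 85, 87]
t=18: [69, 69, 71, 72, 71, 69]
t=19: [84, 84, 86, 87, 86, 84]
t=20: [73, 72, 70, 69, 70, 72]

Answer: [69, 69, 71, 72, 71, 69]
Key observation: The state at step 16, [73, 72, 70, 69, 70, 72], reappears at step 20: the system is in a cycle of period 4 from step 16 on.  Therefore the state at step 3350 equals the state at step 16 + ((3350 - 16) mod 4) = 18, which is [69, 69, 71, 72, 71, 69].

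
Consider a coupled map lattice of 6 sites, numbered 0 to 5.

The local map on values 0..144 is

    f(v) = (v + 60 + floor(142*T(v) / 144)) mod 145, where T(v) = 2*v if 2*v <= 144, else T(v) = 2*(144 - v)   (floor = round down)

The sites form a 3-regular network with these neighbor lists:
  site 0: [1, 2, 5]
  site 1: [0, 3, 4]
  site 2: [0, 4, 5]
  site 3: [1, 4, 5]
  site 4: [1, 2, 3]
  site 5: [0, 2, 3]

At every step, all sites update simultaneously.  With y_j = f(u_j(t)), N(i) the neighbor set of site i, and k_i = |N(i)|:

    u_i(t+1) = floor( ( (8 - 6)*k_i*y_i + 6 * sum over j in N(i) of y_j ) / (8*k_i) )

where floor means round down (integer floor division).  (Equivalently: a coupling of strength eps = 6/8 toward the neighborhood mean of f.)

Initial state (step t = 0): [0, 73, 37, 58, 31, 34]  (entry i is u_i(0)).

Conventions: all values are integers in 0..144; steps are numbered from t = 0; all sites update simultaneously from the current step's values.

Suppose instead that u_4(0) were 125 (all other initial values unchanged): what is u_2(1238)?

Simulating step by step:
t=0: [0, 73, 37, 58, 125, 34]
t=1: [57, 88, 44, 77, 79, 46]
t=2: [73, 110, 75, 102, 101, 76]
t=3: [117, 104, 119, 104, 104, 119]
t=4: [87, 94, 87, 93, 93, 87]
t=5: [112, 109, 112, 109, 109, 112]
t=6: [90, 92, 90, 92, 92, 90]
t=7: [110, 109, 110, 109, 109, 110]
t=8: [92, 92, 92, 92, 92, 92]
t=9: [109, 109, 109, 109, 109, 109]
t=10: [93, 93, 93, 93, 93, 93]
t=11: [108, 108, 108, 108, 108, 108]
t=12: [94, 94, 94, 94, 94, 94]
t=13: [107, 107, 107, 107, 107, 107]
t=14: [94, 94, 94, 94, 94, 94]

Answer: u_2(1238) = 94
Key observation: The state at step 12, [94, 94, 94, 94, 94, 94], reappears at step 14: the system is in a cycle of period 2 from step 12 on.  Therefore the state at step 1238 equals the state at step 12 + ((1238 - 12) mod 2) = 12, which is [94, 94, 94, 94, 94, 94].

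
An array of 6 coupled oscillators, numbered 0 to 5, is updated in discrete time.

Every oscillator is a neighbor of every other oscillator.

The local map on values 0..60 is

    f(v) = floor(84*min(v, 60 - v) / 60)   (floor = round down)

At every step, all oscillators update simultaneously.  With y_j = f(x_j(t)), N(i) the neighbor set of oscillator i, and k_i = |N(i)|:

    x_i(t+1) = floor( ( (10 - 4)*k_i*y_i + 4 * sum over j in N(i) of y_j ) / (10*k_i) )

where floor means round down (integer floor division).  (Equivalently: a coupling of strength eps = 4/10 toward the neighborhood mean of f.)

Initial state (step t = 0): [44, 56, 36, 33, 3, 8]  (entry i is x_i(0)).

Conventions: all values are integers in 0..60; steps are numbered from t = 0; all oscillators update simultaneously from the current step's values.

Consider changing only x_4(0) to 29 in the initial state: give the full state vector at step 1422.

Simulating step by step:
t=0: [44, 56, 36, 33, 29, 8]
t=1: [23, 14, 29, 31, 32, 17]
t=2: [32, 25, 36, 36, 35, 27]
t=3: [37, 35, 34, 34, 35, 36]
t=4: [33, 34, 35, 35, 34, 33]
t=5: [36, 36, 35, 35, 36, 36]
t=6: [33, 33, 34, 34, 33, 33]
t=7: [36, 36, 36, 36, 36, 36]
t=8: [33, 33, 33, 33, 33, 33]
t=9: [37, 37, 37, 37, 37, 37]
t=10: [32, 32, 32, 32, 32, 32]
t=11: [39, 39, 39, 39, 39, 39]
t=12: [29, 29, 29, 29, 29, 29]
t=13: [40, 40, 40, 40, 40, 40]
t=14: [28, 28, 28, 28, 28, 28]
t=15: [39, 39, 39, 39, 39, 39]

Answer: [28, 28, 28, 28, 28, 28]
Key observation: The state at step 11, [39, 39, 39, 39, 39, 39], reappears at step 15: the system is in a cycle of period 4 from step 11 on.  Therefore the state at step 1422 equals the state at step 11 + ((1422 - 11) mod 4) = 14, which is [28, 28, 28, 28, 28, 28].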